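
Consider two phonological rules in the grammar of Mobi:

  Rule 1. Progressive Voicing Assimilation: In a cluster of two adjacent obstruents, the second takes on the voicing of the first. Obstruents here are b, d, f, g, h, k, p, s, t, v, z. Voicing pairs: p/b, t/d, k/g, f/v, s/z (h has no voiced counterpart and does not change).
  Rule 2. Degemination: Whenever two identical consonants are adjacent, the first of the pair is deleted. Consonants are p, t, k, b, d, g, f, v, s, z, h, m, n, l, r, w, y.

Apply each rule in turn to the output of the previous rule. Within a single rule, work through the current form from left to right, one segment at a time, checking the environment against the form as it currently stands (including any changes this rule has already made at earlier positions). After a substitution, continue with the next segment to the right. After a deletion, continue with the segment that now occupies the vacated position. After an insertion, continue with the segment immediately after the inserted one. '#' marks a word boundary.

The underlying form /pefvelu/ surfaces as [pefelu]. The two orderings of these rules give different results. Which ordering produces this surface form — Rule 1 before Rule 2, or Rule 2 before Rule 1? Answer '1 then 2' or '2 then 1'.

1 then 2

Order 1 then 2:
  1 Progressive Voicing Assimilation: [pefvelu] → [peffelu]
  2 Degemination: [peffelu] → [pefelu]
  result: [pefelu]
Order 2 then 1:
  2 Degemination: no change — [pefvelu]
  1 Progressive Voicing Assimilation: [pefvelu] → [peffelu]
  result: [peffelu]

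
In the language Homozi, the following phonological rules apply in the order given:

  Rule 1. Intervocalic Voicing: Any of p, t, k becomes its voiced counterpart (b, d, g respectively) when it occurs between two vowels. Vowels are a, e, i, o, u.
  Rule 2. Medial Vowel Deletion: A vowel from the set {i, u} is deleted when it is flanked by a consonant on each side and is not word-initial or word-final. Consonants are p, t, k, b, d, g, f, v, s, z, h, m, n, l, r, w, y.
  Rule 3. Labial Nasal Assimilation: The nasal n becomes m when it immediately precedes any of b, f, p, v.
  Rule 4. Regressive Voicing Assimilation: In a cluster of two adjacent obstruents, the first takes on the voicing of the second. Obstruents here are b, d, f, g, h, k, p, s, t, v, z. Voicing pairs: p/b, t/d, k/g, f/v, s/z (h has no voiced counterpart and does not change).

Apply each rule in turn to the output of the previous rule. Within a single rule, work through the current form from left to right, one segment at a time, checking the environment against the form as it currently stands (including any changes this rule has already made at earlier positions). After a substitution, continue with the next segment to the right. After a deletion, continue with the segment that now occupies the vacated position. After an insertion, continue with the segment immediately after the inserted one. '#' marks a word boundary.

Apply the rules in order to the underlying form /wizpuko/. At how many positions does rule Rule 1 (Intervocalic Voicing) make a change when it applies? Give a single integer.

Rule 1 Intervocalic Voicing: [wizpuko] → [wizpugo]
Rule 2 Medial Vowel Deletion: [wizpugo] → [wzpgo]
Rule 3 Labial Nasal Assimilation: no change — [wzpgo]
Rule 4 Regressive Voicing Assimilation: [wzpgo] → [wsbgo]
Rule Rule 1 changed 1 position(s).

1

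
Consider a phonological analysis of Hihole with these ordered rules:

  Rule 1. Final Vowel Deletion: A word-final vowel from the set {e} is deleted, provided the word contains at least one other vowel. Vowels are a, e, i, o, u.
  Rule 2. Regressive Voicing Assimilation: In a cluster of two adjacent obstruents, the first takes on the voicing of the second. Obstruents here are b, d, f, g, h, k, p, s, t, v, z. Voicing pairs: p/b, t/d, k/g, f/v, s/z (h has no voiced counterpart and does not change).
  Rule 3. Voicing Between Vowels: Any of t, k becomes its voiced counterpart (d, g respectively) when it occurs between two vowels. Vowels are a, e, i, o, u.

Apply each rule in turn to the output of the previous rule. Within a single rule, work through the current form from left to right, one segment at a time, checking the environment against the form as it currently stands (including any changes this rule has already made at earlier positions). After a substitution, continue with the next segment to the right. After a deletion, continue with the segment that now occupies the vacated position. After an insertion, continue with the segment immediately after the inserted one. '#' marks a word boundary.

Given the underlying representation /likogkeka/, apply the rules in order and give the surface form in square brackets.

[ligokkega]

Rule 1 Final Vowel Deletion: no change — [likogkeka]
Rule 2 Regressive Voicing Assimilation: [likogkeka] → [likokkeka]
Rule 3 Voicing Between Vowels: [likokkeka] → [ligokkega]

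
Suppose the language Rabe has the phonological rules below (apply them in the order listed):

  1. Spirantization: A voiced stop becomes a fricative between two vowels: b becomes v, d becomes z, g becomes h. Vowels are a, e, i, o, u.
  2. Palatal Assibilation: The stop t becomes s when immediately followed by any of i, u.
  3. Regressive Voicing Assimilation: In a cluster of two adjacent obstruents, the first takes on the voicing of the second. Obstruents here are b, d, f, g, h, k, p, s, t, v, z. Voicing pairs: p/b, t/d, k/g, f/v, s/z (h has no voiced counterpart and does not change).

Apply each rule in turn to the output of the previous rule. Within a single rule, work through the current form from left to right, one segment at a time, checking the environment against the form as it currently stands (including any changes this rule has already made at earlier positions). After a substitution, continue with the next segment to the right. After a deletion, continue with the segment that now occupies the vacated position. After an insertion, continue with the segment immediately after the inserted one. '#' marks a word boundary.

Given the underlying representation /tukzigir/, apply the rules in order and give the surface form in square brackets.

[sugzihir]

1 Spirantization: [tukzigir] → [tukzihir]
2 Palatal Assibilation: [tukzihir] → [sukzihir]
3 Regressive Voicing Assimilation: [sukzihir] → [sugzihir]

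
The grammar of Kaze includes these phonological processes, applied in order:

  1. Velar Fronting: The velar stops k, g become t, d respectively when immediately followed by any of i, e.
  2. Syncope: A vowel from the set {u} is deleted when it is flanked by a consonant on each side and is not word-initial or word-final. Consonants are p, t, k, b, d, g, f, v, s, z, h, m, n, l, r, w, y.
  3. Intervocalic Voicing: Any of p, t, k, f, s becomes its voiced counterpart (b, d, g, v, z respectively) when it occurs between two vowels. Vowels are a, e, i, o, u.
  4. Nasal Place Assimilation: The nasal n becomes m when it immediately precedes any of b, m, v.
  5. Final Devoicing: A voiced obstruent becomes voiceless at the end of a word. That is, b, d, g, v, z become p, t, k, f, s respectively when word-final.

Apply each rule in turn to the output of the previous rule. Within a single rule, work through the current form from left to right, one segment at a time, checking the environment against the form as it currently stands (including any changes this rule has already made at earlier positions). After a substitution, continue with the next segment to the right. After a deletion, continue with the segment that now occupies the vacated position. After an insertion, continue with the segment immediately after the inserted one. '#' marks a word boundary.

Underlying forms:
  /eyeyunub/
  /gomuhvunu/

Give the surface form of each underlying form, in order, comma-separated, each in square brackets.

/eyeyunub/:
  1 Velar Fronting: no change — [eyeyunub]
  2 Syncope: [eyeyunub] → [eyeynb]
  3 Intervocalic Voicing: no change — [eyeynb]
  4 Nasal Place Assimilation: [eyeynb] → [eyeymb]
  5 Final Devoicing: [eyeymb] → [eyeymp]
/gomuhvunu/:
  1 Velar Fronting: no change — [gomuhvunu]
  2 Syncope: [gomuhvunu] → [gomhvnu]
  3 Intervocalic Voicing: no change — [gomhvnu]
  4 Nasal Place Assimilation: no change — [gomhvnu]
  5 Final Devoicing: no change — [gomhvnu]

[eyeymp], [gomhvnu]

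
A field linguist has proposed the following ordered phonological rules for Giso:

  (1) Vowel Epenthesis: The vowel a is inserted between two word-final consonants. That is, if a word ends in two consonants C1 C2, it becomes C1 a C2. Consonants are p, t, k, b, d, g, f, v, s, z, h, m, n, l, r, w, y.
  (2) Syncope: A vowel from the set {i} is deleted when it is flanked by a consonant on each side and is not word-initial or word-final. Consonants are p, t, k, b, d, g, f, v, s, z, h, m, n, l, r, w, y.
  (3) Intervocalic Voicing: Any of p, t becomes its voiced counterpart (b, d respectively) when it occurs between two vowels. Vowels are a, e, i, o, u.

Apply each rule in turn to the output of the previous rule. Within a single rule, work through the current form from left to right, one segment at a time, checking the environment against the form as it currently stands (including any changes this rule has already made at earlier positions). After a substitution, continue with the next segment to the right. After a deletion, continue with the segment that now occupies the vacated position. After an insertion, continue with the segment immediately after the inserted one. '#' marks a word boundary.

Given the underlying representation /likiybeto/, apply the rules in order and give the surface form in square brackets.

[lkybedo]

(1) Vowel Epenthesis: no change — [likiybeto]
(2) Syncope: [likiybeto] → [lkybeto]
(3) Intervocalic Voicing: [lkybeto] → [lkybedo]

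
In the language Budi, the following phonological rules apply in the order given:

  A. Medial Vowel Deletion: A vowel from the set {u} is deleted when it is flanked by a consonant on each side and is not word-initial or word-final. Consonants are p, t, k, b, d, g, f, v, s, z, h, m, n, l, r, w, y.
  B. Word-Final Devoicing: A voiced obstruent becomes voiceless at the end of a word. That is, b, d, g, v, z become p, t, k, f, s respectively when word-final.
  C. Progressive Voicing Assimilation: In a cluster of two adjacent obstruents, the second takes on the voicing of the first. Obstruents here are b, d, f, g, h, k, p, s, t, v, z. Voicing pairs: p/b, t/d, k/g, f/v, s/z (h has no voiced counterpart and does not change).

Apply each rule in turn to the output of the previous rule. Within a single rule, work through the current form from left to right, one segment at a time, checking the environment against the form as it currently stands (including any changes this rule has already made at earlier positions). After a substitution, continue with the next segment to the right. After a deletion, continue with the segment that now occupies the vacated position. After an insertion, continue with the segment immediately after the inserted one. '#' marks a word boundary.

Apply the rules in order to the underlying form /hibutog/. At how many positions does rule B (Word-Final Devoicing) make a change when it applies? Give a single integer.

A Medial Vowel Deletion: [hibutog] → [hibtog]
B Word-Final Devoicing: [hibtog] → [hibtok]
C Progressive Voicing Assimilation: [hibtok] → [hibdok]
Rule B changed 1 position(s).

1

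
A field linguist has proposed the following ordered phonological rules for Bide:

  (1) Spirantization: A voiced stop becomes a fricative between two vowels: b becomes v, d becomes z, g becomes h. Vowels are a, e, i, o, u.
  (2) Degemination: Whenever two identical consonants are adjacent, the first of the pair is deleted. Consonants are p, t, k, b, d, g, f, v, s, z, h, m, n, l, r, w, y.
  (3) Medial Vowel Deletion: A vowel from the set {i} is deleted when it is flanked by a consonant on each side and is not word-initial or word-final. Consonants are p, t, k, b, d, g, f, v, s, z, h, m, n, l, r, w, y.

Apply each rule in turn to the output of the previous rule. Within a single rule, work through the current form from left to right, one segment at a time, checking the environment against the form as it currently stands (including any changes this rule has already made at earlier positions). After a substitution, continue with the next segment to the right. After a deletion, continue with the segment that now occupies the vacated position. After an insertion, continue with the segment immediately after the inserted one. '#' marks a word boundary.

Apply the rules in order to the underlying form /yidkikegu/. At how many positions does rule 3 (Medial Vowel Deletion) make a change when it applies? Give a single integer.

2

(1) Spirantization: [yidkikegu] → [yidkikehu]
(2) Degemination: no change — [yidkikehu]
(3) Medial Vowel Deletion: [yidkikehu] → [ydkkehu]
Rule 3 changed 2 position(s).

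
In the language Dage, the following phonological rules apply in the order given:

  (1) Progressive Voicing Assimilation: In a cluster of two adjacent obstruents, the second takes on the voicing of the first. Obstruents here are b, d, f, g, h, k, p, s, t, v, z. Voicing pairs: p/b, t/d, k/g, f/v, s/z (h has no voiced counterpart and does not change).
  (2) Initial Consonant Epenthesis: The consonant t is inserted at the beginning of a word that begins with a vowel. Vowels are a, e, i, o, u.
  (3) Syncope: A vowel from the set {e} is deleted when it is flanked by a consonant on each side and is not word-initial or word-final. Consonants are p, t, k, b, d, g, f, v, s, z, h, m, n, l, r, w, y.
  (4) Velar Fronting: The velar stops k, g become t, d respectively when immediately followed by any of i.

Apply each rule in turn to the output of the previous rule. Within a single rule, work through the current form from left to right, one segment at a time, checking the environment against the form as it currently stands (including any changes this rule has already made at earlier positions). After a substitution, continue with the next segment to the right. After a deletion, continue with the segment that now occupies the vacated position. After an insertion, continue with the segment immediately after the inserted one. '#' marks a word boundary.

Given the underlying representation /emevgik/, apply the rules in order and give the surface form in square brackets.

(1) Progressive Voicing Assimilation: no change — [emevgik]
(2) Initial Consonant Epenthesis: [emevgik] → [temevgik]
(3) Syncope: [temevgik] → [tmvgik]
(4) Velar Fronting: [tmvgik] → [tmvdik]

[tmvdik]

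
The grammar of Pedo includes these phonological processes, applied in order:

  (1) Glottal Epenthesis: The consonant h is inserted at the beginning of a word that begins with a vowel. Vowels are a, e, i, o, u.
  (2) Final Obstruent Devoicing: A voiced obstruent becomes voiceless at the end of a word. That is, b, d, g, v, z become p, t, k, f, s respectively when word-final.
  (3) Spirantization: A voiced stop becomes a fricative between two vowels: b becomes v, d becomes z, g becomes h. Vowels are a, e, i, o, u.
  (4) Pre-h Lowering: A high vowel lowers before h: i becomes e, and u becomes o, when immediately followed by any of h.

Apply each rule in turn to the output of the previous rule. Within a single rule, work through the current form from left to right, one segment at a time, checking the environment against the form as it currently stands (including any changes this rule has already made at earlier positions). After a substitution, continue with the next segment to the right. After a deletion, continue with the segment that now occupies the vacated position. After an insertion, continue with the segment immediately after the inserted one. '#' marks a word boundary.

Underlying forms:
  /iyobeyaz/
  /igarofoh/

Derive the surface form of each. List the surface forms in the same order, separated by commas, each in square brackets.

[hiyoveyas], [heharofoh]

/iyobeyaz/:
  (1) Glottal Epenthesis: [iyobeyaz] → [hiyobeyaz]
  (2) Final Obstruent Devoicing: [hiyobeyaz] → [hiyobeyas]
  (3) Spirantization: [hiyobeyas] → [hiyoveyas]
  (4) Pre-h Lowering: no change — [hiyoveyas]
/igarofoh/:
  (1) Glottal Epenthesis: [igarofoh] → [higarofoh]
  (2) Final Obstruent Devoicing: no change — [higarofoh]
  (3) Spirantization: [higarofoh] → [hiharofoh]
  (4) Pre-h Lowering: [hiharofoh] → [heharofoh]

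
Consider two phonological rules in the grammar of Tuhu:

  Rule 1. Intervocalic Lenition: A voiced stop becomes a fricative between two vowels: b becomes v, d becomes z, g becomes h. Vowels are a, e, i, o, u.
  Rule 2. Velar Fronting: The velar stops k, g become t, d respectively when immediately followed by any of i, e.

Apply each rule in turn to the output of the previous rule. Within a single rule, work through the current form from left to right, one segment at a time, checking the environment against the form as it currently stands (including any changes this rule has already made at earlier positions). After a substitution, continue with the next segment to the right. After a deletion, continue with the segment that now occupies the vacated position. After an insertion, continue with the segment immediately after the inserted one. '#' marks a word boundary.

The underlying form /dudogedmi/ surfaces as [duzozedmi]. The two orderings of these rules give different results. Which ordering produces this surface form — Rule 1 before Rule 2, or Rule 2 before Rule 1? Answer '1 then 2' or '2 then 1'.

Order 1 then 2:
  1 Intervocalic Lenition: [dudogedmi] → [duzohedmi]
  2 Velar Fronting: no change — [duzohedmi]
  result: [duzohedmi]
Order 2 then 1:
  2 Velar Fronting: [dudogedmi] → [dudodedmi]
  1 Intervocalic Lenition: [dudodedmi] → [duzozedmi]
  result: [duzozedmi]

2 then 1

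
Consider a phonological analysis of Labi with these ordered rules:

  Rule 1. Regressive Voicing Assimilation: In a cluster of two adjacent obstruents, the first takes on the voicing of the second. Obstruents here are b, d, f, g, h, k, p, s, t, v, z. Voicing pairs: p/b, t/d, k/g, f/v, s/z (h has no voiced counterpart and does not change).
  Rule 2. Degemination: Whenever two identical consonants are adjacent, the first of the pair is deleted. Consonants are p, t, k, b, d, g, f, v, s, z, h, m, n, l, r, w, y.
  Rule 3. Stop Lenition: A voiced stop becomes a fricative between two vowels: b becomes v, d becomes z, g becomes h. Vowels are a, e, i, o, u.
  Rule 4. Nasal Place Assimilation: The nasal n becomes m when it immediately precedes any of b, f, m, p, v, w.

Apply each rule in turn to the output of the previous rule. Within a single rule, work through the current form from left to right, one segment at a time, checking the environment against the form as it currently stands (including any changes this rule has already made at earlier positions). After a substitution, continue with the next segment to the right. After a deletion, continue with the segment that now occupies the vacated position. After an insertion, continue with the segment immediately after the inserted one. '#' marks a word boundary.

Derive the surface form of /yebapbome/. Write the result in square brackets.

Rule 1 Regressive Voicing Assimilation: [yebapbome] → [yebabbome]
Rule 2 Degemination: [yebabbome] → [yebabome]
Rule 3 Stop Lenition: [yebabome] → [yevavome]
Rule 4 Nasal Place Assimilation: no change — [yevavome]

[yevavome]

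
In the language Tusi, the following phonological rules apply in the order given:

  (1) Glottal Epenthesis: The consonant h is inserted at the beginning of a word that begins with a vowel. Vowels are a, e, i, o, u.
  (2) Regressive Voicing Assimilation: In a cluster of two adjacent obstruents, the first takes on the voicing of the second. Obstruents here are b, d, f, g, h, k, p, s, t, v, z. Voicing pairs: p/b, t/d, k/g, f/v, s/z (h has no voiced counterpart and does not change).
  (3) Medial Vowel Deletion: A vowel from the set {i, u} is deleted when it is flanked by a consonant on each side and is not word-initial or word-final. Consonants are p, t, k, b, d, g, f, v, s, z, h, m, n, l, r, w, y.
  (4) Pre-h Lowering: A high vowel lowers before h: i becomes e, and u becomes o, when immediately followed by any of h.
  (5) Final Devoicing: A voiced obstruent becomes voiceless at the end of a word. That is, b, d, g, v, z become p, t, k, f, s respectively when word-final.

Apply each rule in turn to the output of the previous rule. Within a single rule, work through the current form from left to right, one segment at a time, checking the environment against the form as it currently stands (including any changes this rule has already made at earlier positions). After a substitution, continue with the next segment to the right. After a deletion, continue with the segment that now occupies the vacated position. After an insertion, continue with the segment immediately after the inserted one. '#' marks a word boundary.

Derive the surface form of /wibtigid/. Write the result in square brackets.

(1) Glottal Epenthesis: no change — [wibtigid]
(2) Regressive Voicing Assimilation: [wibtigid] → [wiptigid]
(3) Medial Vowel Deletion: [wiptigid] → [wptgd]
(4) Pre-h Lowering: no change — [wptgd]
(5) Final Devoicing: [wptgd] → [wptgt]

[wptgt]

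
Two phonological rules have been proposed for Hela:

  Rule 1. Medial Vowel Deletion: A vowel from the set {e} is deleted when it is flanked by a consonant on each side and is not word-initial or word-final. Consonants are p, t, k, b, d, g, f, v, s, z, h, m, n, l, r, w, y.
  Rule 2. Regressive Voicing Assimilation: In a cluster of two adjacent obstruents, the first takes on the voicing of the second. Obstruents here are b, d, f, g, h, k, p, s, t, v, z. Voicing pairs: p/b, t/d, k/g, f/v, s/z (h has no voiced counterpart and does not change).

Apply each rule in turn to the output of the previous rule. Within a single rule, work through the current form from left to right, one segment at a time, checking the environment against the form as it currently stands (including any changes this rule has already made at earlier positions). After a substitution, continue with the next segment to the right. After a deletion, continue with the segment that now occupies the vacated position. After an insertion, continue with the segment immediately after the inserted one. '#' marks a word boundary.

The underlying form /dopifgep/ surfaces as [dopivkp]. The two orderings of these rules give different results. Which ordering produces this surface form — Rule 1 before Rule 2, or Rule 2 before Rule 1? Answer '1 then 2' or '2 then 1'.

Order 1 then 2:
  1 Medial Vowel Deletion: [dopifgep] → [dopifgp]
  2 Regressive Voicing Assimilation: [dopifgp] → [dopivkp]
  result: [dopivkp]
Order 2 then 1:
  2 Regressive Voicing Assimilation: [dopifgep] → [dopivgep]
  1 Medial Vowel Deletion: [dopivgep] → [dopivgp]
  result: [dopivgp]

1 then 2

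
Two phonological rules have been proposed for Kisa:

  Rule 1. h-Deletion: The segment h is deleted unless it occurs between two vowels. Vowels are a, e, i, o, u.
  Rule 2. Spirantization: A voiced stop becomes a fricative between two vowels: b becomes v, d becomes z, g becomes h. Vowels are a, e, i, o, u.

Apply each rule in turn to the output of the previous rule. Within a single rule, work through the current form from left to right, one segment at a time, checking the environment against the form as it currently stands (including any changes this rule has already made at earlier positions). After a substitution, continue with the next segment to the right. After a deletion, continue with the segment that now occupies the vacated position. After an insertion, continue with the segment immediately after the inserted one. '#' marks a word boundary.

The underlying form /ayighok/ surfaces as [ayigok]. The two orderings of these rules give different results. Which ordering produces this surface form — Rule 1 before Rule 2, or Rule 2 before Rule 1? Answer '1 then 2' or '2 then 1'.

Order 1 then 2:
  1 h-Deletion: [ayighok] → [ayigok]
  2 Spirantization: [ayigok] → [ayihok]
  result: [ayihok]
Order 2 then 1:
  2 Spirantization: no change — [ayighok]
  1 h-Deletion: [ayighok] → [ayigok]
  result: [ayigok]

2 then 1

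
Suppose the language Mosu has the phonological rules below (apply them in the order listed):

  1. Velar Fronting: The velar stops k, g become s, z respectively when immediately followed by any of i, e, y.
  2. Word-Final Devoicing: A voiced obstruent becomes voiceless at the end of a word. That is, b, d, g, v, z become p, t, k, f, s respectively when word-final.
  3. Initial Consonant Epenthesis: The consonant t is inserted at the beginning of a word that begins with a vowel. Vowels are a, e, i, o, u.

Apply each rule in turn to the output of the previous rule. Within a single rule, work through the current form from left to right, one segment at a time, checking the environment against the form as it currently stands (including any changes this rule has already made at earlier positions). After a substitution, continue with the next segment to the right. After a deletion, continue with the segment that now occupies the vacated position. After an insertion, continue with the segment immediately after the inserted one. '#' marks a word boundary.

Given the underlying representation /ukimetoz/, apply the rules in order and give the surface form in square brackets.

1 Velar Fronting: [ukimetoz] → [usimetoz]
2 Word-Final Devoicing: [usimetoz] → [usimetos]
3 Initial Consonant Epenthesis: [usimetos] → [tusimetos]

[tusimetos]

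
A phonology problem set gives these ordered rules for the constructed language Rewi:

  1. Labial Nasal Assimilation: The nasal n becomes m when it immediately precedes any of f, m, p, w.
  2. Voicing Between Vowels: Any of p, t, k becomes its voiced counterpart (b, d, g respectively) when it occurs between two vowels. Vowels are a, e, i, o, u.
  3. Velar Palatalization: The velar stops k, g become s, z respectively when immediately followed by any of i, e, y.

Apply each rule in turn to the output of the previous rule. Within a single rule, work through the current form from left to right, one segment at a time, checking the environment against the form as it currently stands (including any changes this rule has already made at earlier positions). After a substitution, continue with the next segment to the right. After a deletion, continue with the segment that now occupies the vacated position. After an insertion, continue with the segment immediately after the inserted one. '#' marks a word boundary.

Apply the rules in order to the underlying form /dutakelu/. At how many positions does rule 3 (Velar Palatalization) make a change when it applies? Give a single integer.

1 Labial Nasal Assimilation: no change — [dutakelu]
2 Voicing Between Vowels: [dutakelu] → [dudagelu]
3 Velar Palatalization: [dudagelu] → [dudazelu]
Rule 3 changed 1 position(s).

1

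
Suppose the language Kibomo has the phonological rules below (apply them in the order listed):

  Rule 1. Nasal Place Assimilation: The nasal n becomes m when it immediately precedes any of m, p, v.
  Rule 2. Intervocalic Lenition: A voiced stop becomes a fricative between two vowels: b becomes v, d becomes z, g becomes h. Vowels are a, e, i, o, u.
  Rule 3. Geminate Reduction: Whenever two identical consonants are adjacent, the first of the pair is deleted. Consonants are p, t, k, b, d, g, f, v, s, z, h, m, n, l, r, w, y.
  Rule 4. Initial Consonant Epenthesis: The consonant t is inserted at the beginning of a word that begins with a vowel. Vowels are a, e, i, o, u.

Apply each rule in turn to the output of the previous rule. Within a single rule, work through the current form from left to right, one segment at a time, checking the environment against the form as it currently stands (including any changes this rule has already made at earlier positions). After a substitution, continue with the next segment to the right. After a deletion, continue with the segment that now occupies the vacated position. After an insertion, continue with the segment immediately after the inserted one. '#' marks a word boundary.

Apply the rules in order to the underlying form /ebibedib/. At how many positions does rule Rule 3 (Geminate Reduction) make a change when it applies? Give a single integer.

0

Rule 1 Nasal Place Assimilation: no change — [ebibedib]
Rule 2 Intervocalic Lenition: [ebibedib] → [evivezib]
Rule 3 Geminate Reduction: no change — [evivezib]
Rule 4 Initial Consonant Epenthesis: [evivezib] → [tevivezib]
Rule Rule 3 changed 0 position(s).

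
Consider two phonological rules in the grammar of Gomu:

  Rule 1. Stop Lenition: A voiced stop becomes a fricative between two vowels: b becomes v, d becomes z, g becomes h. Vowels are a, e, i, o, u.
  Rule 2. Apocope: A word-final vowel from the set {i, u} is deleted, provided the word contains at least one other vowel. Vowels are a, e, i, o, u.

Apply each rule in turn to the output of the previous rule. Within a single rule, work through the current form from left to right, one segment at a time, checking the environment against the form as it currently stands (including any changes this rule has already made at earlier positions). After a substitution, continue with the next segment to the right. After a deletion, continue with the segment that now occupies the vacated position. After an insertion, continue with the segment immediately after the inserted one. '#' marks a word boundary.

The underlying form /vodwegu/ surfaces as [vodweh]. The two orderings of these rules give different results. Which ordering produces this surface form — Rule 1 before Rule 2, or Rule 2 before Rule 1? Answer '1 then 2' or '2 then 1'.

Order 1 then 2:
  1 Stop Lenition: [vodwegu] → [vodwehu]
  2 Apocope: [vodwehu] → [vodweh]
  result: [vodweh]
Order 2 then 1:
  2 Apocope: [vodwegu] → [vodweg]
  1 Stop Lenition: no change — [vodweg]
  result: [vodweg]

1 then 2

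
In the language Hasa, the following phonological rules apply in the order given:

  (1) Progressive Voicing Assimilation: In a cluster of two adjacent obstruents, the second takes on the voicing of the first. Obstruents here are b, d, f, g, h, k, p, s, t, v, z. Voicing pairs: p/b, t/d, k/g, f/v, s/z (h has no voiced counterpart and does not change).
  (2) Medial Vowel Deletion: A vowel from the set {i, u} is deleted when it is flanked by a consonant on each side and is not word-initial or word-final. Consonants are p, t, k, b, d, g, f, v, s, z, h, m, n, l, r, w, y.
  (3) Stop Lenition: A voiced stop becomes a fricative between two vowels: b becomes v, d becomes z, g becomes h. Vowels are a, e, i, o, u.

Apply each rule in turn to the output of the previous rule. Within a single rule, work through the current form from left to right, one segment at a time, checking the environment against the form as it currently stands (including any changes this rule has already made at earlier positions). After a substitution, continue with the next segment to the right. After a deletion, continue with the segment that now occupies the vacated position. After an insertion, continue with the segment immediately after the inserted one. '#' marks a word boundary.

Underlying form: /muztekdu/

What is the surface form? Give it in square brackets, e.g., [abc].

(1) Progressive Voicing Assimilation: [muztekdu] → [muzdektu]
(2) Medial Vowel Deletion: [muzdektu] → [mzdektu]
(3) Stop Lenition: no change — [mzdektu]

[mzdektu]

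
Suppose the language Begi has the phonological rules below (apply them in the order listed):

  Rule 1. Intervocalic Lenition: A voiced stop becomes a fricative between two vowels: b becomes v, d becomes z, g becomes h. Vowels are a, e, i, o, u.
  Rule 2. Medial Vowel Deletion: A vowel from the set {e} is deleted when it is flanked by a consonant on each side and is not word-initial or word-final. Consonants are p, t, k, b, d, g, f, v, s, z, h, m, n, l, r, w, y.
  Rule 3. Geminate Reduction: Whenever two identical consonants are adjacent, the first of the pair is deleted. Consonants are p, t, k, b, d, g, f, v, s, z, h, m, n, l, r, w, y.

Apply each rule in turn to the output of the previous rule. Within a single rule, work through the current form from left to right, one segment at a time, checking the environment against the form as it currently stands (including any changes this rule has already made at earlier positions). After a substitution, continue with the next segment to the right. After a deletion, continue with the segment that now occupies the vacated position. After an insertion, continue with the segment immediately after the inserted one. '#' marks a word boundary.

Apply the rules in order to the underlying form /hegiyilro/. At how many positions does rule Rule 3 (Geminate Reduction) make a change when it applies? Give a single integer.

Rule 1 Intervocalic Lenition: [hegiyilro] → [hehiyilro]
Rule 2 Medial Vowel Deletion: [hehiyilro] → [hhiyilro]
Rule 3 Geminate Reduction: [hhiyilro] → [hiyilro]
Rule Rule 3 changed 1 position(s).

1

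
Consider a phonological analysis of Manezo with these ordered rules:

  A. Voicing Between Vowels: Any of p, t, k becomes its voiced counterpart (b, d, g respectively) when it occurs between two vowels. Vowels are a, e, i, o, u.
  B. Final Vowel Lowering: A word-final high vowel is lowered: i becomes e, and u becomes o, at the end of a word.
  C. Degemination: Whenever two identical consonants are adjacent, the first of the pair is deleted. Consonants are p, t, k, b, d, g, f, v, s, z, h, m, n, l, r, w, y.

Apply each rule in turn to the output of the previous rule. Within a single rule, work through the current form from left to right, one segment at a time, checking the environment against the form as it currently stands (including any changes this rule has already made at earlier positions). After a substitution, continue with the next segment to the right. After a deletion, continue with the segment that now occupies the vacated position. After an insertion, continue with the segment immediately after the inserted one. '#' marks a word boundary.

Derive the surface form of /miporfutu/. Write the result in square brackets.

A Voicing Between Vowels: [miporfutu] → [miborfudu]
B Final Vowel Lowering: [miborfudu] → [miborfudo]
C Degemination: no change — [miborfudo]

[miborfudo]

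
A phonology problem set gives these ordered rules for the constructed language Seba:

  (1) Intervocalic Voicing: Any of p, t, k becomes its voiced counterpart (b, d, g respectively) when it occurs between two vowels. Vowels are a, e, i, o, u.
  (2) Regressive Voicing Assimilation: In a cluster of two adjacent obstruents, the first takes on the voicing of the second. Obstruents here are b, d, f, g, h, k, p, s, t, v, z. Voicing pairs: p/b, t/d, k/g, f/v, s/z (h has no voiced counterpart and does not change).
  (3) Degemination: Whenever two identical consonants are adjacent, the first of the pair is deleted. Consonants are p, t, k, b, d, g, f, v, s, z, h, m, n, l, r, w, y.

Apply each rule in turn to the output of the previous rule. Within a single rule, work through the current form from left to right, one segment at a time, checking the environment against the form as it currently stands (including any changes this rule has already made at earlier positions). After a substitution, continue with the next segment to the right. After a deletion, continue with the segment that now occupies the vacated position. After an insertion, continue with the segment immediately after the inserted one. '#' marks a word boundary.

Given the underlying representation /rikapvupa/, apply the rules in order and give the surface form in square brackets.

[rigabvuba]

(1) Intervocalic Voicing: [rikapvupa] → [rigapvuba]
(2) Regressive Voicing Assimilation: [rigapvuba] → [rigabvuba]
(3) Degemination: no change — [rigabvuba]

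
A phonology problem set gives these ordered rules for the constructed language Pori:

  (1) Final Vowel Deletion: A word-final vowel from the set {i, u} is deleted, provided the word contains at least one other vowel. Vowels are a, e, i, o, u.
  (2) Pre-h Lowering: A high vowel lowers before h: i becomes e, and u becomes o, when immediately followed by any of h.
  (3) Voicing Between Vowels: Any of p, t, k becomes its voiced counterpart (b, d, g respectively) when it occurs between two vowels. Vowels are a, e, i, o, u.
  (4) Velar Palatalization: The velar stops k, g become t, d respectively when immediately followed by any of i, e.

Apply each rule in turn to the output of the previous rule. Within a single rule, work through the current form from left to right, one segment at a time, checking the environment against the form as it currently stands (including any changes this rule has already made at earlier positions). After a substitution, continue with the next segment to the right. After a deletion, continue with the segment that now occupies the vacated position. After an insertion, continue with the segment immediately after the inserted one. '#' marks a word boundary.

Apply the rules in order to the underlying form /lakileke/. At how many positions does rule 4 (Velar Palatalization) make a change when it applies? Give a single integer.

2

(1) Final Vowel Deletion: no change — [lakileke]
(2) Pre-h Lowering: no change — [lakileke]
(3) Voicing Between Vowels: [lakileke] → [lagilege]
(4) Velar Palatalization: [lagilege] → [ladilede]
Rule 4 changed 2 position(s).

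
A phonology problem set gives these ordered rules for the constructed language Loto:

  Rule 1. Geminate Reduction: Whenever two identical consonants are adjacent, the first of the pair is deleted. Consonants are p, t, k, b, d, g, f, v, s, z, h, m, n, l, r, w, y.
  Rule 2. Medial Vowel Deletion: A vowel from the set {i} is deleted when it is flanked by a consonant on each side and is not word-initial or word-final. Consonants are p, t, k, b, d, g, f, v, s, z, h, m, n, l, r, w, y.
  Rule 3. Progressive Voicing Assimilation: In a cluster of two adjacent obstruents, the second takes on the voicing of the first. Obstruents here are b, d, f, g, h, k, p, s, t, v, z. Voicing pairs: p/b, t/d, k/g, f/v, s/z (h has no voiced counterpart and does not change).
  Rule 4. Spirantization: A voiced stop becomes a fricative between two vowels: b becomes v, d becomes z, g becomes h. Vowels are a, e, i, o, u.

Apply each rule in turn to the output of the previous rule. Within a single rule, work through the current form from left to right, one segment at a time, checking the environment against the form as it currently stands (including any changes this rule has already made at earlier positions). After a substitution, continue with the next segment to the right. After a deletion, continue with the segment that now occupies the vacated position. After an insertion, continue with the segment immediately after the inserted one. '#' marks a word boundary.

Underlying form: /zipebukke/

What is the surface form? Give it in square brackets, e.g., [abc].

Rule 1 Geminate Reduction: [zipebukke] → [zipebuke]
Rule 2 Medial Vowel Deletion: [zipebuke] → [zpebuke]
Rule 3 Progressive Voicing Assimilation: [zpebuke] → [zbebuke]
Rule 4 Spirantization: [zbebuke] → [zbevuke]

[zbevuke]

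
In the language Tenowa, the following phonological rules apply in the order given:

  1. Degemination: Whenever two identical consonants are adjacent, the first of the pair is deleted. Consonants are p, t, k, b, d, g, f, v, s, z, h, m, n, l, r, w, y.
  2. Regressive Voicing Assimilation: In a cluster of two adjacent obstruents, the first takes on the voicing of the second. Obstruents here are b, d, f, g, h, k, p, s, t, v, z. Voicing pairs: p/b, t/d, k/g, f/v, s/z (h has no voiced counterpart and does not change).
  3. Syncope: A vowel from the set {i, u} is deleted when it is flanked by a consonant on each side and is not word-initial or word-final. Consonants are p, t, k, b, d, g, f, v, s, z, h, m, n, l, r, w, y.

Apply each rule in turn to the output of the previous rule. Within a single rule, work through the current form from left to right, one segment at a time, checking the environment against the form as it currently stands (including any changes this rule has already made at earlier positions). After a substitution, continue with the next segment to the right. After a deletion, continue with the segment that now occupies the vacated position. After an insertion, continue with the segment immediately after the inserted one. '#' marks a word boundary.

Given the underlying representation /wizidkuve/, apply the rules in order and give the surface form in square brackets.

1 Degemination: no change — [wizidkuve]
2 Regressive Voicing Assimilation: [wizidkuve] → [wizitkuve]
3 Syncope: [wizitkuve] → [wztkve]

[wztkve]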